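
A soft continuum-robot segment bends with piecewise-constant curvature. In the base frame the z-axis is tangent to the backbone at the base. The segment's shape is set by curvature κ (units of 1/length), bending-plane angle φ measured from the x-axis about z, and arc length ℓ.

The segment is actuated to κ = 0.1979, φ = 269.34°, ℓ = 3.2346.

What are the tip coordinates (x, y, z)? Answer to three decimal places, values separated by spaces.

θ = κ·ℓ = 0.1979 × 3.2346 = 0.64013 rad
ρ = (1 − cos θ)/κ = (1 − 0.80202)/0.1979 = 1.00041
z = sin θ / κ = 0.59730/0.1979 = 3.01818
x = ρ cos φ = 1.00041 × cos(269.34°) = -0.01152
y = ρ sin φ = 1.00041 × sin(269.34°) = -1.00034

-0.012 -1.000 3.018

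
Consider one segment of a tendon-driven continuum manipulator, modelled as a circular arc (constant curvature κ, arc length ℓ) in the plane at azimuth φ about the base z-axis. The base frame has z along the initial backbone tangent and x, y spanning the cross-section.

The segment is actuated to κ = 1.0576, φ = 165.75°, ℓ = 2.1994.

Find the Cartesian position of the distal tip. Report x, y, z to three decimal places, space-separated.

θ = κ·ℓ = 1.0576 × 2.1994 = 2.32609 rad
ρ = (1 − cos θ)/κ = (1 − -0.68550)/1.0576 = 1.59370
z = sin θ / κ = 0.72807/1.0576 = 0.68842
x = ρ cos φ = 1.59370 × cos(165.75°) = -1.54467
y = ρ sin φ = 1.59370 × sin(165.75°) = 0.39229

-1.545 0.392 0.688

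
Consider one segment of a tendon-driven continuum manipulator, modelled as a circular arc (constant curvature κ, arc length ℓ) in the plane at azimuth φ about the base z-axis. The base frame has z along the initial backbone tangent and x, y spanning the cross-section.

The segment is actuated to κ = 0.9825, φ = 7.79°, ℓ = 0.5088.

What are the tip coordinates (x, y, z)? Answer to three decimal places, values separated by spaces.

0.123 0.017 0.488

θ = κ·ℓ = 0.9825 × 0.5088 = 0.49990 rad
ρ = (1 − cos θ)/κ = (1 − 0.87763)/0.9825 = 0.12455
z = sin θ / κ = 0.47933/0.9825 = 0.48787
x = ρ cos φ = 0.12455 × cos(7.79°) = 0.12340
y = ρ sin φ = 0.12455 × sin(7.79°) = 0.01688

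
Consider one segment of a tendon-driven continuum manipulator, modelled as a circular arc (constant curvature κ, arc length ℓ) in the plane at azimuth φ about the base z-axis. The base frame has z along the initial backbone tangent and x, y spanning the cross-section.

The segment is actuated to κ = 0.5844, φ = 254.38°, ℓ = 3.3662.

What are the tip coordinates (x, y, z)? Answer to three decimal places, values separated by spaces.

-0.639 -2.284 1.578

θ = κ·ℓ = 0.5844 × 3.3662 = 1.96721 rad
ρ = (1 − cos θ)/κ = (1 − -0.38611)/0.5844 = 2.37185
z = sin θ / κ = 0.92245/0.5844 = 1.57846
x = ρ cos φ = 2.37185 × cos(254.38°) = -0.63864
y = ρ sin φ = 2.37185 × sin(254.38°) = -2.28426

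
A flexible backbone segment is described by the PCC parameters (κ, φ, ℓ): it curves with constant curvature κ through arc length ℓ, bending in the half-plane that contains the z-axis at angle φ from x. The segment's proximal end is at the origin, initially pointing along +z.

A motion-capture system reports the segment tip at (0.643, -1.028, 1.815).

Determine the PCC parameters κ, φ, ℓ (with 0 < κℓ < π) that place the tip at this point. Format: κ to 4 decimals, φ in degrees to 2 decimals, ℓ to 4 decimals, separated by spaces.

ρ = √(x²+y²) = √(0.643² + -1.028²) = 1.21253
φ = atan2(y, x) mod 360° = atan2(-1.028, 0.643) = 302.0254°
|p|² = ρ² + z² = 1.21253² + 1.815² = 4.76446
κ = 2ρ / |p|² = 2×1.21253 / 4.76446 = 0.50899
θ = 2·atan2(ρ, z) = 2·atan2(1.21253, 1.815) = 1.17794 rad
ℓ = θ/κ = 1.17794/0.50899 = 2.31426

0.5090 302.03 2.3143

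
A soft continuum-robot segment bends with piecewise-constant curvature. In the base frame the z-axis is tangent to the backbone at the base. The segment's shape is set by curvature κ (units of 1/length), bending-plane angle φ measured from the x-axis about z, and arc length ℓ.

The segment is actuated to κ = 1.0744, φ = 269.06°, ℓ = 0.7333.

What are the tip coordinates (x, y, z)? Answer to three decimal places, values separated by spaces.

θ = κ·ℓ = 1.0744 × 0.7333 = 0.78786 rad
ρ = (1 − cos θ)/κ = (1 − 0.70537)/1.0744 = 0.27423
z = sin θ / κ = 0.70884/1.0744 = 0.65976
x = ρ cos φ = 0.27423 × cos(269.06°) = -0.00450
y = ρ sin φ = 0.27423 × sin(269.06°) = -0.27419

-0.004 -0.274 0.660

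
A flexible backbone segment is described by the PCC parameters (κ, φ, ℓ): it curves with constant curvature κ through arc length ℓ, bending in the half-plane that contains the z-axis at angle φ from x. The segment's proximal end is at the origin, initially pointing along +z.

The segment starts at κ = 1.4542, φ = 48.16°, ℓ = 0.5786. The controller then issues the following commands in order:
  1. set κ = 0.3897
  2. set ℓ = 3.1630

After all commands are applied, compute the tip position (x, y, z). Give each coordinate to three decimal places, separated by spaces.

initial: κ=1.4542, φ=48.16°, ℓ=0.5786
cmd 1: set κ=0.3897 → (κ,φ,ℓ)=(0.3897,48.16°,0.5786) → tip=(0.0433,0.0484,0.5737)
cmd 2: set ℓ=3.1630 → (κ,φ,ℓ)=(0.3897,48.16°,3.1630) → tip=(1.1438,1.2775,2.4207)

1.144 1.277 2.421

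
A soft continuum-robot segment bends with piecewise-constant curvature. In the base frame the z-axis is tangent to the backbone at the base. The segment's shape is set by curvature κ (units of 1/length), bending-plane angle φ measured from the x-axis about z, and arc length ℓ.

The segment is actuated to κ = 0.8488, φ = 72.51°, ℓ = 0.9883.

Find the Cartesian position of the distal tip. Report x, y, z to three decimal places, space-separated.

0.117 0.373 0.876

θ = κ·ℓ = 0.8488 × 0.9883 = 0.83887 rad
ρ = (1 − cos θ)/κ = (1 − 0.66830)/0.8488 = 0.39078
z = sin θ / κ = 0.74389/0.8488 = 0.87640
x = ρ cos φ = 0.39078 × cos(72.51°) = 0.11745
y = ρ sin φ = 0.39078 × sin(72.51°) = 0.37272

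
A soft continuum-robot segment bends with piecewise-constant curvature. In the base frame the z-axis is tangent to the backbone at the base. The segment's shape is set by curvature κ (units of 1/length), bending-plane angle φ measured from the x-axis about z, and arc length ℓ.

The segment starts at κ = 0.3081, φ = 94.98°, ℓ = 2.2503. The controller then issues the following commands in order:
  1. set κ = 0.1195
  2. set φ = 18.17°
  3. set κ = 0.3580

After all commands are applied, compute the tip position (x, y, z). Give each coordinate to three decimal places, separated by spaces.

0.816 0.268 2.015

initial: κ=0.3081, φ=94.98°, ℓ=2.2503
cmd 1: set κ=0.1195 → (κ,φ,ℓ)=(0.1195,94.98°,2.2503) → tip=(-0.0261,0.2996,2.2233)
cmd 2: set φ=18.17° → (κ,φ,ℓ)=(0.1195,18.17°,2.2503) → tip=(0.2857,0.0938,2.2233)
cmd 3: set κ=0.3580 → (κ,φ,ℓ)=(0.3580,18.17°,2.2503) → tip=(0.8156,0.2677,2.0147)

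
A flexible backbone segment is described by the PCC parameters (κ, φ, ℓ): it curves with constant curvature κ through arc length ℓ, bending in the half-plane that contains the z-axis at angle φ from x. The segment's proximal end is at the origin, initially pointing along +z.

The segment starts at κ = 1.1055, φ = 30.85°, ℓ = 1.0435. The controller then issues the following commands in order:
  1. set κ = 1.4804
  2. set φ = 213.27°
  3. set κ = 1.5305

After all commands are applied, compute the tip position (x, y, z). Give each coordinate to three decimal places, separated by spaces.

-0.561 -0.368 0.653

initial: κ=1.1055, φ=30.85°, ℓ=1.0435
cmd 1: set κ=1.4804 → (κ,φ,ℓ)=(1.4804,30.85°,1.0435) → tip=(0.5648,0.3374,0.6753)
cmd 2: set φ=213.27° → (κ,φ,ℓ)=(1.4804,213.27°,1.0435) → tip=(-0.5501,-0.3609,0.6753)
cmd 3: set κ=1.5305 → (κ,φ,ℓ)=(1.5305,213.27°,1.0435) → tip=(-0.5606,-0.3679,0.6532)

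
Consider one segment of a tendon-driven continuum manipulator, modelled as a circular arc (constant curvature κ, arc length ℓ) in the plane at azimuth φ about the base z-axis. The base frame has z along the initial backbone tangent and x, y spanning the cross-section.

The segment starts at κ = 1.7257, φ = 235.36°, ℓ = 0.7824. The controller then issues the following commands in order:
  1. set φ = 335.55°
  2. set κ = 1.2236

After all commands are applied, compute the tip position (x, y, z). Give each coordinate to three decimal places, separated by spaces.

0.316 -0.144 0.668

initial: κ=1.7257, φ=235.36°, ℓ=0.7824
cmd 1: set φ=335.55° → (κ,φ,ℓ)=(1.7257,335.55°,0.7824) → tip=(0.4121,-0.1874,0.5654)
cmd 2: set κ=1.2236 → (κ,φ,ℓ)=(1.2236,335.55°,0.7824) → tip=(0.3157,-0.1435,0.6682)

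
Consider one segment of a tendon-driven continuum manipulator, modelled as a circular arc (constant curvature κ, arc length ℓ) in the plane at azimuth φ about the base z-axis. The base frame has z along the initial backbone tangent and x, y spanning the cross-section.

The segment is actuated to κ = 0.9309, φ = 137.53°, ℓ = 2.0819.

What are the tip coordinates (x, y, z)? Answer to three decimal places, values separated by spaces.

-1.077 0.986 1.003

θ = κ·ℓ = 0.9309 × 2.0819 = 1.93804 rad
ρ = (1 − cos θ)/κ = (1 − -0.35904)/0.9309 = 1.45993
z = sin θ / κ = 0.93332/0.9309 = 1.00260
x = ρ cos φ = 1.45993 × cos(137.53°) = -1.07689
y = ρ sin φ = 1.45993 × sin(137.53°) = 0.98575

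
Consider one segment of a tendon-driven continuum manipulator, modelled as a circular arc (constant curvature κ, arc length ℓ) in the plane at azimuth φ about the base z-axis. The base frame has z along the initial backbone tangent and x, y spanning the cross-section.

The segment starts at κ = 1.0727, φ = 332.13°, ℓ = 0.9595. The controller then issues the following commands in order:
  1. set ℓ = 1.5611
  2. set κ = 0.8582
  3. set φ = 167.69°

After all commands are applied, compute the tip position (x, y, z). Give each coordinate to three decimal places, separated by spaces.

initial: κ=1.0727, φ=332.13°, ℓ=0.9595
cmd 1: set ℓ=1.5611 → (κ,φ,ℓ)=(1.0727,332.13°,1.5611) → tip=(0.9095,-0.4809,0.9272)
cmd 2: set κ=0.8582 → (κ,φ,ℓ)=(0.8582,332.13°,1.5611) → tip=(0.7942,-0.4200,1.1343)
cmd 3: set φ=167.69° → (κ,φ,ℓ)=(0.8582,167.69°,1.5611) → tip=(-0.8777,0.1915,1.1343)

-0.878 0.192 1.134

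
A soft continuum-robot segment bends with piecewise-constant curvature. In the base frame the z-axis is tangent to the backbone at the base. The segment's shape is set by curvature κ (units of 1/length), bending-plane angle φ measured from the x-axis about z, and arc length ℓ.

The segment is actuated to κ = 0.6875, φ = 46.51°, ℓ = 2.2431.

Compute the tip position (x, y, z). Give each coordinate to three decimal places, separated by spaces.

θ = κ·ℓ = 0.6875 × 2.2431 = 1.54213 rad
ρ = (1 − cos θ)/κ = (1 − 0.02866)/0.6875 = 1.41286
z = sin θ / κ = 0.99959/0.6875 = 1.45395
x = ρ cos φ = 1.41286 × cos(46.51°) = 0.97237
y = ρ sin φ = 1.41286 × sin(46.51°) = 1.02502

0.972 1.025 1.454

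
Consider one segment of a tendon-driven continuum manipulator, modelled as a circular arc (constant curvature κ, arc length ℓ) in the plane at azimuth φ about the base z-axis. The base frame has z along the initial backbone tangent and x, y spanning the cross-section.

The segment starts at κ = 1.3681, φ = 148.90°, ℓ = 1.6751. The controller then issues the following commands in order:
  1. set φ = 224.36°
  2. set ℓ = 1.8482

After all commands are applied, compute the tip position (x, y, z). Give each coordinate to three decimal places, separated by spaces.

-0.950 -0.929 0.421

initial: κ=1.3681, φ=148.90°, ℓ=1.6751
cmd 1: set φ=224.36° → (κ,φ,ℓ)=(1.3681,224.36°,1.6751) → tip=(-0.8675,-0.8484,0.5491)
cmd 2: set ℓ=1.8482 → (κ,φ,ℓ)=(1.3681,224.36°,1.8482) → tip=(-0.9500,-0.9290,0.4206)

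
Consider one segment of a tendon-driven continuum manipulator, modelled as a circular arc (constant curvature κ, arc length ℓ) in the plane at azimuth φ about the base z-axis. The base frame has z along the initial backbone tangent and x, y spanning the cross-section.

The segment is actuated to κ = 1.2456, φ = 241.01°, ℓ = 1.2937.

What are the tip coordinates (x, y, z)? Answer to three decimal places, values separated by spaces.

θ = κ·ℓ = 1.2456 × 1.2937 = 1.61143 rad
ρ = (1 − cos θ)/κ = (1 − -0.04063)/1.2456 = 0.83544
z = sin θ / κ = 0.99917/1.2456 = 0.80216
x = ρ cos φ = 0.83544 × cos(241.01°) = -0.40490
y = ρ sin φ = 0.83544 × sin(241.01°) = -0.73076

-0.405 -0.731 0.802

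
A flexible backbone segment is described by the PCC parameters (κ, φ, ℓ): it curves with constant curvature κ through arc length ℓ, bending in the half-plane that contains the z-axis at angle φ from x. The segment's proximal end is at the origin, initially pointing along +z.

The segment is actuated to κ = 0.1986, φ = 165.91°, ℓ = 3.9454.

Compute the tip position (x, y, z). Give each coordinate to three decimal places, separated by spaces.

-1.424 0.357 3.554

θ = κ·ℓ = 0.1986 × 3.9454 = 0.78356 rad
ρ = (1 − cos θ)/κ = (1 − 0.70841)/0.1986 = 1.46824
z = sin θ / κ = 0.70580/0.1986 = 3.55389
x = ρ cos φ = 1.46824 × cos(165.91°) = -1.42407
y = ρ sin φ = 1.46824 × sin(165.91°) = 0.35744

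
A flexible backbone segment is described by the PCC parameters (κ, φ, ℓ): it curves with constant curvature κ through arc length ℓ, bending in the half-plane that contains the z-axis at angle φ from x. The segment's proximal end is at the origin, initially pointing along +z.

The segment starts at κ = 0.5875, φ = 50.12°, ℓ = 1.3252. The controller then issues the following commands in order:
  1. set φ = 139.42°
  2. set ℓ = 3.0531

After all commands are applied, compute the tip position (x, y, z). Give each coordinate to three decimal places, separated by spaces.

-1.579 1.352 1.660

initial: κ=0.5875, φ=50.12°, ℓ=1.3252
cmd 1: set φ=139.42° → (κ,φ,ℓ)=(0.5875,139.42°,1.3252) → tip=(-0.3724,0.3190,1.1953)
cmd 2: set ℓ=3.0531 → (κ,φ,ℓ)=(0.5875,139.42°,3.0531) → tip=(-1.5785,1.3520,1.6600)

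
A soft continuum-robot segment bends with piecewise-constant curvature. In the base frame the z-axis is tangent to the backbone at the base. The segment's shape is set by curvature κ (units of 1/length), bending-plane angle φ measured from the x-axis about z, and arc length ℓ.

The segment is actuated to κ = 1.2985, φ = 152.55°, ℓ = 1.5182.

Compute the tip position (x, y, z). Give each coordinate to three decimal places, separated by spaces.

-0.950 0.493 0.709

θ = κ·ℓ = 1.2985 × 1.5182 = 1.97138 rad
ρ = (1 − cos θ)/κ = (1 − -0.38996)/1.2985 = 1.07043
z = sin θ / κ = 0.92083/1.2985 = 0.70915
x = ρ cos φ = 1.07043 × cos(152.55°) = -0.94992
y = ρ sin φ = 1.07043 × sin(152.55°) = 0.49344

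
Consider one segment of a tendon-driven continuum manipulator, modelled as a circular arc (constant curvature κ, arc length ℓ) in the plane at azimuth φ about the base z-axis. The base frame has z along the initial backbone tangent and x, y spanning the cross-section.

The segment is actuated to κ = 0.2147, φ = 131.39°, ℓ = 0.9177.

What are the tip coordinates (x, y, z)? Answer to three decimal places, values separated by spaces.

θ = κ·ℓ = 0.2147 × 0.9177 = 0.19703 rad
ρ = (1 − cos θ)/κ = (1 − 0.98065)/0.2147 = 0.09012
z = sin θ / κ = 0.19576/0.2147 = 0.91177
x = ρ cos φ = 0.09012 × cos(131.39°) = -0.05958
y = ρ sin φ = 0.09012 × sin(131.39°) = 0.06761

-0.060 0.068 0.912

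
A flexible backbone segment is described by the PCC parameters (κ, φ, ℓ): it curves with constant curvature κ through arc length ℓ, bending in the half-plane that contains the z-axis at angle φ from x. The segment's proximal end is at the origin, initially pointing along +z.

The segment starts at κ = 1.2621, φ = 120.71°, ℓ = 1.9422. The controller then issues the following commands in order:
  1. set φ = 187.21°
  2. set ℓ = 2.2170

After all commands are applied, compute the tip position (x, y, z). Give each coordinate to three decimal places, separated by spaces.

-1.526 -0.193 0.267

initial: κ=1.2621, φ=120.71°, ℓ=1.9422
cmd 1: set φ=187.21° → (κ,φ,ℓ)=(1.2621,187.21°,1.9422) → tip=(-1.3921,-0.1761,0.5046)
cmd 2: set ℓ=2.2170 → (κ,φ,ℓ)=(1.2621,187.21°,2.2170) → tip=(-1.5262,-0.1931,0.2669)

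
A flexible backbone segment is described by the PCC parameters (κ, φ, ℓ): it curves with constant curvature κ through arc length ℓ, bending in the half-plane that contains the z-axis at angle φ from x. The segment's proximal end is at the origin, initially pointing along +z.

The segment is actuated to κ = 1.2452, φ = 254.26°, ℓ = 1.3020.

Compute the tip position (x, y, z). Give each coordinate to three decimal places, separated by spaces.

-0.229 -0.812 0.802

θ = κ·ℓ = 1.2452 × 1.3020 = 1.62125 rad
ρ = (1 − cos θ)/κ = (1 − -0.05043)/1.2452 = 0.84359
z = sin θ / κ = 0.99873/1.2452 = 0.80206
x = ρ cos φ = 0.84359 × cos(254.26°) = -0.22884
y = ρ sin φ = 0.84359 × sin(254.26°) = -0.81195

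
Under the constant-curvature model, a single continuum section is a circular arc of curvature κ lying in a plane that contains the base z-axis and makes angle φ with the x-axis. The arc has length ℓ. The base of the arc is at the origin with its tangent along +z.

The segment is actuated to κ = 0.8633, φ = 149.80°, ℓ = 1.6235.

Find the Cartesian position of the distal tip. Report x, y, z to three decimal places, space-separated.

θ = κ·ℓ = 0.8633 × 1.6235 = 1.40157 rad
ρ = (1 − cos θ)/κ = (1 − 0.16842)/0.8633 = 0.96325
z = sin θ / κ = 0.98571/0.8633 = 1.14180
x = ρ cos φ = 0.96325 × cos(149.80°) = -0.83252
y = ρ sin φ = 0.96325 × sin(149.80°) = 0.48454

-0.833 0.485 1.142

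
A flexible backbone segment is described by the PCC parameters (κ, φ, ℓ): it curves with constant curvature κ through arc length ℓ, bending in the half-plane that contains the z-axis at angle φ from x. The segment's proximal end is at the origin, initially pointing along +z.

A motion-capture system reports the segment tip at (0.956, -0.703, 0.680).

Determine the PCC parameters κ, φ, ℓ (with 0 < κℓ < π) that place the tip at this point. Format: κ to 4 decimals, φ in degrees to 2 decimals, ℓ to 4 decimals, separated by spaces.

1.2688 323.67 1.6558

ρ = √(x²+y²) = √(0.956² + -0.703²) = 1.18665
φ = atan2(y, x) mod 360° = atan2(-0.703, 0.956) = 323.6709°
|p|² = ρ² + z² = 1.18665² + 0.680² = 1.87055
κ = 2ρ / |p|² = 2×1.18665 / 1.87055 = 1.26878
θ = 2·atan2(ρ, z) = 2·atan2(1.18665, 0.680) = 2.10087 rad
ℓ = θ/κ = 2.10087/1.26878 = 1.65582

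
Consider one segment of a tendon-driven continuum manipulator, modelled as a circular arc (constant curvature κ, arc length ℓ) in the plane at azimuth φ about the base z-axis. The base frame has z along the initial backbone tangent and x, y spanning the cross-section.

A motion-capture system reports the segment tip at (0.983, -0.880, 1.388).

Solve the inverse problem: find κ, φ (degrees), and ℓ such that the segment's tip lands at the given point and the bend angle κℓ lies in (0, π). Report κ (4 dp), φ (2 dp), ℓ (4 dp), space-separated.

0.7195 318.16 2.1126

ρ = √(x²+y²) = √(0.983² + -0.880²) = 1.31935
φ = atan2(y, x) mod 360° = atan2(-0.880, 0.983) = 318.1645°
|p|² = ρ² + z² = 1.31935² + 1.388² = 3.66723
κ = 2ρ / |p|² = 2×1.31935 / 3.66723 = 0.71954
θ = 2·atan2(ρ, z) = 2·atan2(1.31935, 1.388) = 1.52009 rad
ℓ = θ/κ = 1.52009/0.71954 = 2.11261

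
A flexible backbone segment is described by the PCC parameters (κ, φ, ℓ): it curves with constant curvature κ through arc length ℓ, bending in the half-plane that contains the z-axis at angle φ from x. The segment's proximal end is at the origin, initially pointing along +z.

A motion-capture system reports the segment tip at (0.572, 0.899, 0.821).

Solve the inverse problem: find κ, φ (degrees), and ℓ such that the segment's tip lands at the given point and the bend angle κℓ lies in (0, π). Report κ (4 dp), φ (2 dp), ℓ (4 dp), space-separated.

1.1778 57.53 1.5526

ρ = √(x²+y²) = √(0.572² + 0.899²) = 1.06554
φ = atan2(y, x) mod 360° = atan2(0.899, 0.572) = 57.5329°
|p|² = ρ² + z² = 1.06554² + 0.821² = 1.80943
κ = 2ρ / |p|² = 2×1.06554 / 1.80943 = 1.17777
θ = 2·atan2(ρ, z) = 2·atan2(1.06554, 0.821) = 1.82861 rad
ℓ = θ/κ = 1.82861/1.17777 = 1.55260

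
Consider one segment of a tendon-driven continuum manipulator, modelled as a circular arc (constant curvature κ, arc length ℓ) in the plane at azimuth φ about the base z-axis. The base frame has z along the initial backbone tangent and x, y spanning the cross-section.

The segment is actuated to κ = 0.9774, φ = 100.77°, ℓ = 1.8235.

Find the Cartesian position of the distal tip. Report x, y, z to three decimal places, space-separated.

θ = κ·ℓ = 0.9774 × 1.8235 = 1.78229 rad
ρ = (1 − cos θ)/κ = (1 − -0.20992)/0.9774 = 1.23790
z = sin θ / κ = 0.97772/0.9774 = 1.00033
x = ρ cos φ = 1.23790 × cos(100.77°) = -0.23132
y = ρ sin φ = 1.23790 × sin(100.77°) = 1.21609

-0.231 1.216 1.000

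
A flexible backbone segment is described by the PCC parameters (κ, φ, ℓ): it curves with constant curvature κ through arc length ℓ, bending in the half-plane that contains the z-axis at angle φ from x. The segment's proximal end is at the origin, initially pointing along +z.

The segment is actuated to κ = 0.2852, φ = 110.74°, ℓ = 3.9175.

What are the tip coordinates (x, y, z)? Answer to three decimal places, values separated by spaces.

-0.698 1.842 3.152

θ = κ·ℓ = 0.2852 × 3.9175 = 1.11727 rad
ρ = (1 − cos θ)/κ = (1 − 0.43814)/0.2852 = 1.97007
z = sin θ / κ = 0.89891/0.2852 = 3.15185
x = ρ cos φ = 1.97007 × cos(110.74°) = -0.69766
y = ρ sin φ = 1.97007 × sin(110.74°) = 1.84240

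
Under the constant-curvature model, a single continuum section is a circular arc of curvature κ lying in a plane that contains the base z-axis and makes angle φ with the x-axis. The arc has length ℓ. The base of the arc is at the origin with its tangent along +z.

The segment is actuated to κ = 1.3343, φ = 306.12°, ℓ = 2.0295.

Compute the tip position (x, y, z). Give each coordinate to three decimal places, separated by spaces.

0.843 -1.155 0.315

θ = κ·ℓ = 1.3343 × 2.0295 = 2.70796 rad
ρ = (1 − cos θ)/κ = (1 − -0.90745)/1.3343 = 1.42955
z = sin θ / κ = 0.42017/1.3343 = 0.31490
x = ρ cos φ = 1.42955 × cos(306.12°) = 0.84269
y = ρ sin φ = 1.42955 × sin(306.12°) = -1.15477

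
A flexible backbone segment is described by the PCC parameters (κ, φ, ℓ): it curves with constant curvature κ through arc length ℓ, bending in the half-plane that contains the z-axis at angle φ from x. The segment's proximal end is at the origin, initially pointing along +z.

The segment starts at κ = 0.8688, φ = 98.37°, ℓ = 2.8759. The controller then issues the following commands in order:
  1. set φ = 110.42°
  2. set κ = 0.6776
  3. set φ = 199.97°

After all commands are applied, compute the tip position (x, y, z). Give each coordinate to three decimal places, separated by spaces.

initial: κ=0.8688, φ=98.37°, ℓ=2.8759
cmd 1: set φ=110.42° → (κ,φ,ℓ)=(0.8688,110.42°,2.8759) → tip=(-0.7230,1.9419,0.6902)
cmd 2: set κ=0.6776 → (κ,φ,ℓ)=(0.6776,110.42°,2.8759) → tip=(-0.7049,1.8934,1.3717)
cmd 3: set φ=199.97° → (κ,φ,ℓ)=(0.6776,199.97°,2.8759) → tip=(-1.8989,-0.6900,1.3717)

-1.899 -0.690 1.372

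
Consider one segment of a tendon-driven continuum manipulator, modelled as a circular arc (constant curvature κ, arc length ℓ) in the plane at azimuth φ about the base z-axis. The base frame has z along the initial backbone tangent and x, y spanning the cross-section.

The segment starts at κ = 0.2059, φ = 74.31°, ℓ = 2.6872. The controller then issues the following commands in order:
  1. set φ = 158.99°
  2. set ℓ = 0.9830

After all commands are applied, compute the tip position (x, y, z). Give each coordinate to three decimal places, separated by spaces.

-0.093 0.036 0.976

initial: κ=0.2059, φ=74.31°, ℓ=2.6872
cmd 1: set φ=158.99° → (κ,φ,ℓ)=(0.2059,158.99°,2.6872) → tip=(-0.6765,0.2598,2.5522)
cmd 2: set ℓ=0.9830 → (κ,φ,ℓ)=(0.2059,158.99°,0.9830) → tip=(-0.0925,0.0355,0.9763)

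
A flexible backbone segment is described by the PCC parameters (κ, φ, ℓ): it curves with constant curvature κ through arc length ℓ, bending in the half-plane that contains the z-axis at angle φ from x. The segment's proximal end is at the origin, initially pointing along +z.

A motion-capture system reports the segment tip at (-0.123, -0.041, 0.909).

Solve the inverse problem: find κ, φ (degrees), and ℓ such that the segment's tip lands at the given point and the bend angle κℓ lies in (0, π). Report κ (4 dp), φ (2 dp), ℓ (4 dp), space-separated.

0.3076 198.43 0.9213

ρ = √(x²+y²) = √(-0.123² + -0.041²) = 0.12965
φ = atan2(y, x) mod 360° = atan2(-0.041, -0.123) = 198.4349°
|p|² = ρ² + z² = 0.12965² + 0.909² = 0.84309
κ = 2ρ / |p|² = 2×0.12965 / 0.84309 = 0.30757
θ = 2·atan2(ρ, z) = 2·atan2(0.12965, 0.909) = 0.28335 rad
ℓ = θ/κ = 0.28335/0.30757 = 0.92128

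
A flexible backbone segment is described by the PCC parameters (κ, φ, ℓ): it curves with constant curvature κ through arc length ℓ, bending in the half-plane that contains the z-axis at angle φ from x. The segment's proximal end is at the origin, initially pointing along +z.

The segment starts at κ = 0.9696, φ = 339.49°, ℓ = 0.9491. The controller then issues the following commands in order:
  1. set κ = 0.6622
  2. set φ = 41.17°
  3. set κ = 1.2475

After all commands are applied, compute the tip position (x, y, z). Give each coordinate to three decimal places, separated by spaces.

initial: κ=0.9696, φ=339.49°, ℓ=0.9491
cmd 1: set κ=0.6622 → (κ,φ,ℓ)=(0.6622,339.49°,0.9491) → tip=(0.2703,-0.1011,0.8878)
cmd 2: set φ=41.17° → (κ,φ,ℓ)=(0.6622,41.17°,0.9491) → tip=(0.2172,0.1900,0.8878)
cmd 3: set κ=1.2475 → (κ,φ,ℓ)=(1.2475,41.17°,0.9491) → tip=(0.3758,0.3286,0.7424)

0.376 0.329 0.742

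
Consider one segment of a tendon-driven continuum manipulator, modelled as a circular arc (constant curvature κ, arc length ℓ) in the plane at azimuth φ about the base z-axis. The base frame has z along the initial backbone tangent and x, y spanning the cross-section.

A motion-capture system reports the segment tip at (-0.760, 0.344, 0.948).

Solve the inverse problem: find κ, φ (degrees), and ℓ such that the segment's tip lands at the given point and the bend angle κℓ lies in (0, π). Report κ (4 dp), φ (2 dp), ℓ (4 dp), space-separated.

ρ = √(x²+y²) = √(-0.760² + 0.344²) = 0.83423
φ = atan2(y, x) mod 360° = atan2(0.344, -0.760) = 155.6470°
|p|² = ρ² + z² = 0.83423² + 0.948² = 1.59464
κ = 2ρ / |p|² = 2×0.83423 / 1.59464 = 1.04629
θ = 2·atan2(ρ, z) = 2·atan2(0.83423, 0.948) = 1.44330 rad
ℓ = θ/κ = 1.44330/1.04629 = 1.37944

1.0463 155.65 1.3794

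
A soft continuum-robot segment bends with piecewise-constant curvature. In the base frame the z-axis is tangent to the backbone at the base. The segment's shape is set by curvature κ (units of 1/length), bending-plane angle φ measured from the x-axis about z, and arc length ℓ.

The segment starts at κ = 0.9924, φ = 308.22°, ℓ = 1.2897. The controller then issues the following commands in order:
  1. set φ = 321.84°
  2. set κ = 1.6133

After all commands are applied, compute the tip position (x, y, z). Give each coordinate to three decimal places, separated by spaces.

0.725 -0.570 0.541

initial: κ=0.9924, φ=308.22°, ℓ=1.2897
cmd 1: set φ=321.84° → (κ,φ,ℓ)=(0.9924,321.84°,1.2897) → tip=(0.5651,-0.4440,0.9653)
cmd 2: set κ=1.6133 → (κ,φ,ℓ)=(1.6133,321.84°,1.2897) → tip=(0.7253,-0.5699,0.5410)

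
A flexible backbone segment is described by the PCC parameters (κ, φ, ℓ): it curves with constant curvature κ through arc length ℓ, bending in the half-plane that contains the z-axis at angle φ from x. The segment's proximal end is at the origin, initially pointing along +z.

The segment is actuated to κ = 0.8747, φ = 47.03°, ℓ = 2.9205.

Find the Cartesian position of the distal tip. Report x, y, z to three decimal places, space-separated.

1.428 1.533 0.633

θ = κ·ℓ = 0.8747 × 2.9205 = 2.55456 rad
ρ = (1 − cos θ)/κ = (1 − -0.83259)/0.8747 = 2.09511
z = sin θ / κ = 0.55389/0.8747 = 0.63324
x = ρ cos φ = 2.09511 × cos(47.03°) = 1.42806
y = ρ sin φ = 2.09511 × sin(47.03°) = 1.53301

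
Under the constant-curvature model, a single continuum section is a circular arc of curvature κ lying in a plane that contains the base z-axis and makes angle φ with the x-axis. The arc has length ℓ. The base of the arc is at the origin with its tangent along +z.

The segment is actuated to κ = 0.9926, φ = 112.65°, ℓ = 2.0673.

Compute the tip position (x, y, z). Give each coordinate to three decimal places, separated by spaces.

-0.568 1.360 0.893

θ = κ·ℓ = 0.9926 × 2.0673 = 2.05200 rad
ρ = (1 − cos θ)/κ = (1 − -0.46285)/0.9926 = 1.47375
z = sin θ / κ = 0.88644/0.9926 = 0.89305
x = ρ cos φ = 1.47375 × cos(112.65°) = -0.56754
y = ρ sin φ = 1.47375 × sin(112.65°) = 1.36009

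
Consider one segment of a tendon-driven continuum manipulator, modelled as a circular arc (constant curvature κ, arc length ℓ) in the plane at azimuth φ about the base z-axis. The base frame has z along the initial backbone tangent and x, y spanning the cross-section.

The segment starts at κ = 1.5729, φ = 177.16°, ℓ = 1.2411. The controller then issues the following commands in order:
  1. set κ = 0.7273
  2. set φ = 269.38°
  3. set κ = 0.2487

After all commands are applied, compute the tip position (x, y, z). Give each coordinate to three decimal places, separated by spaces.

initial: κ=1.5729, φ=177.16°, ℓ=1.2411
cmd 1: set κ=0.7273 → (κ,φ,ℓ)=(0.7273,177.16°,1.2411) → tip=(-0.5225,0.0259,1.0793)
cmd 2: set φ=269.38° → (κ,φ,ℓ)=(0.7273,269.38°,1.2411) → tip=(-0.0057,-0.5231,1.0793)
cmd 3: set κ=0.2487 → (κ,φ,ℓ)=(0.2487,269.38°,1.2411) → tip=(-0.0021,-0.1900,1.2215)

-0.002 -0.190 1.221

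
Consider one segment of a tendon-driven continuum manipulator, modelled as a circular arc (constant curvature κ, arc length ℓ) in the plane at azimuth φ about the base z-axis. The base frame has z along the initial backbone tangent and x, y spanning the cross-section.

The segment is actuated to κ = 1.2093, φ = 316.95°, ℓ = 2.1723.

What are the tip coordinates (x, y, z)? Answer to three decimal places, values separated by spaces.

1.130 -1.056 0.407

θ = κ·ℓ = 1.2093 × 2.1723 = 2.62696 rad
ρ = (1 − cos θ)/κ = (1 − -0.87047)/1.2093 = 1.54674
z = sin θ / κ = 0.49221/1.2093 = 0.40702
x = ρ cos φ = 1.54674 × cos(316.95°) = 1.13029
y = ρ sin φ = 1.54674 × sin(316.95°) = -1.05586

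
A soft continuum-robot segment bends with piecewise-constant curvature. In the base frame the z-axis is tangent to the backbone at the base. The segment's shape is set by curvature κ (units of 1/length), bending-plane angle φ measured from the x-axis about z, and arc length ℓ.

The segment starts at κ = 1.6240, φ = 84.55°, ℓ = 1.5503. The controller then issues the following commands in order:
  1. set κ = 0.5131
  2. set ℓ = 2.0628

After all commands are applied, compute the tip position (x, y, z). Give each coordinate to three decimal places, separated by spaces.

0.094 0.989 1.699

initial: κ=1.6240, φ=84.55°, ℓ=1.5503
cmd 1: set κ=0.5131 → (κ,φ,ℓ)=(0.5131,84.55°,1.5503) → tip=(0.0555,0.5821,1.3919)
cmd 2: set ℓ=2.0628 → (κ,φ,ℓ)=(0.5131,84.55°,2.0628) → tip=(0.0944,0.9890,1.6987)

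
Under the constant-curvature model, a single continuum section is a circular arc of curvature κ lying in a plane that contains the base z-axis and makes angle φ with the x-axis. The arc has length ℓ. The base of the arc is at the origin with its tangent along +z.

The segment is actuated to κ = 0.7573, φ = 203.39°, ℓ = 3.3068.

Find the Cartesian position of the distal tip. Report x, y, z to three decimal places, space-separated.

θ = κ·ℓ = 0.7573 × 3.3068 = 2.50424 rad
ρ = (1 − cos θ)/κ = (1 − -0.80367)/0.7573 = 2.38172
z = sin θ / κ = 0.59507/0.7573 = 0.78578
x = ρ cos φ = 2.38172 × cos(203.39°) = -2.18600
y = ρ sin φ = 2.38172 × sin(203.39°) = -0.94551

-2.186 -0.946 0.786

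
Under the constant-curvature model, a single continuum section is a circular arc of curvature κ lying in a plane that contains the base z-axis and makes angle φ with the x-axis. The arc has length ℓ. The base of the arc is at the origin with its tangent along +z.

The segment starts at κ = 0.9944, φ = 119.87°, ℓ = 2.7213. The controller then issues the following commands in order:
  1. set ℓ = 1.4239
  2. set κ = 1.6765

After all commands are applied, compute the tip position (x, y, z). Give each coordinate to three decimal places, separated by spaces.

-0.514 0.894 0.409

initial: κ=0.9944, φ=119.87°, ℓ=2.7213
cmd 1: set ℓ=1.4239 → (κ,φ,ℓ)=(0.9944,119.87°,1.4239) → tip=(-0.4236,0.7375,0.9936)
cmd 2: set κ=1.6765 → (κ,φ,ℓ)=(1.6765,119.87°,1.4239) → tip=(-0.5135,0.8941,0.4085)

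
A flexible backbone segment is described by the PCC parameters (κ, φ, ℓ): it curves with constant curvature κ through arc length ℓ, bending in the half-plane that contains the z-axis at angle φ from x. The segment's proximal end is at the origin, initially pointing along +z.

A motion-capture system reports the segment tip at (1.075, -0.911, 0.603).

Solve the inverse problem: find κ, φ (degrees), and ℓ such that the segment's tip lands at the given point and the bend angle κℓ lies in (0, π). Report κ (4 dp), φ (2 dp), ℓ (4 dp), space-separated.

1.1997 319.72 1.9446

ρ = √(x²+y²) = √(1.075² + -0.911²) = 1.40909
φ = atan2(y, x) mod 360° = atan2(-0.911, 1.075) = 319.7207°
|p|² = ρ² + z² = 1.40909² + 0.603² = 2.34915
κ = 2ρ / |p|² = 2×1.40909 / 2.34915 = 1.19966
θ = 2·atan2(ρ, z) = 2·atan2(1.40909, 0.603) = 2.33289 rad
ℓ = θ/κ = 2.33289/1.19966 = 1.94462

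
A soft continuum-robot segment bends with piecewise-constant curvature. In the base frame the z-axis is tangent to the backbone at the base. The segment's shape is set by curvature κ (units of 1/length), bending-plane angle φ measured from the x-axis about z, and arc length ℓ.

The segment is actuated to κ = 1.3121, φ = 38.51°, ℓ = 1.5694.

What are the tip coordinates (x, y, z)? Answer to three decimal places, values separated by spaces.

0.876 0.697 0.673

θ = κ·ℓ = 1.3121 × 1.5694 = 2.05921 rad
ρ = (1 − cos θ)/κ = (1 − -0.46923)/1.3121 = 1.11975
z = sin θ / κ = 0.88308/1.3121 = 0.67303
x = ρ cos φ = 1.11975 × cos(38.51°) = 0.87620
y = ρ sin φ = 1.11975 × sin(38.51°) = 0.69721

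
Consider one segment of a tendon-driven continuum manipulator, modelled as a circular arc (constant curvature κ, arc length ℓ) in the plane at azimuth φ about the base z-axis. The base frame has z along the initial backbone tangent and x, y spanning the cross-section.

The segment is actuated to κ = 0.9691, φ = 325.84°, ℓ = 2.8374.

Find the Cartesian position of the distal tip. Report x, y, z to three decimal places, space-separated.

θ = κ·ℓ = 0.9691 × 2.8374 = 2.74972 rad
ρ = (1 − cos θ)/κ = (1 − -0.92420)/0.9691 = 1.98555
z = sin θ / κ = 0.38192/0.9691 = 0.39409
x = ρ cos φ = 1.98555 × cos(325.84°) = 1.64299
y = ρ sin φ = 1.98555 × sin(325.84°) = -1.11490

1.643 -1.115 0.394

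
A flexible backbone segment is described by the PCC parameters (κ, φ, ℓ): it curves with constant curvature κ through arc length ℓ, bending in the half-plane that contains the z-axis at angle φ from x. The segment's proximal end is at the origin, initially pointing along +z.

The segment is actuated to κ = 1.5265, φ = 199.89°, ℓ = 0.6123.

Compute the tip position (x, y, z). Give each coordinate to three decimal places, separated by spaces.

θ = κ·ℓ = 1.5265 × 0.6123 = 0.93468 rad
ρ = (1 − cos θ)/κ = (1 − 0.59408)/1.5265 = 0.26592
z = sin θ / κ = 0.80441/1.5265 = 0.52696
x = ρ cos φ = 0.26592 × cos(199.89°) = -0.25005
y = ρ sin φ = 0.26592 × sin(199.89°) = -0.09047

-0.250 -0.090 0.527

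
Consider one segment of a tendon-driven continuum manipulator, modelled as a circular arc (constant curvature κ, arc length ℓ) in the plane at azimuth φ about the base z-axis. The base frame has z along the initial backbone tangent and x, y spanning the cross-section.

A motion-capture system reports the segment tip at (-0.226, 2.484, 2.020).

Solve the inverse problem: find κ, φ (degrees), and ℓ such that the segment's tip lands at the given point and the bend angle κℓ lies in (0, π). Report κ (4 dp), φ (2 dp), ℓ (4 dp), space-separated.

ρ = √(x²+y²) = √(-0.226² + 2.484²) = 2.49426
φ = atan2(y, x) mod 360° = atan2(2.484, -0.226) = 95.1986°
|p|² = ρ² + z² = 2.49426² + 2.020² = 10.30173
κ = 2ρ / |p|² = 2×2.49426 / 10.30173 = 0.48424
θ = 2·atan2(ρ, z) = 2·atan2(2.49426, 2.020) = 1.78014 rad
ℓ = θ/κ = 1.78014/0.48424 = 3.67616

0.4842 95.20 3.6762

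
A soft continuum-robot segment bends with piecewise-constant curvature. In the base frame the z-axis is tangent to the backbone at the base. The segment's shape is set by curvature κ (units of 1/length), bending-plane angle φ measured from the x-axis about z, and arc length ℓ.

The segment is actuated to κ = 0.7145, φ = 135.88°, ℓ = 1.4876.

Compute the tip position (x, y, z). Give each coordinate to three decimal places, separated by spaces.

θ = κ·ℓ = 0.7145 × 1.4876 = 1.06289 rad
ρ = (1 − cos θ)/κ = (1 − 0.48635)/0.7145 = 0.71890
z = sin θ / κ = 0.87376/0.7145 = 1.22290
x = ρ cos φ = 0.71890 × cos(135.88°) = -0.51608
y = ρ sin φ = 0.71890 × sin(135.88°) = 0.50047

-0.516 0.500 1.223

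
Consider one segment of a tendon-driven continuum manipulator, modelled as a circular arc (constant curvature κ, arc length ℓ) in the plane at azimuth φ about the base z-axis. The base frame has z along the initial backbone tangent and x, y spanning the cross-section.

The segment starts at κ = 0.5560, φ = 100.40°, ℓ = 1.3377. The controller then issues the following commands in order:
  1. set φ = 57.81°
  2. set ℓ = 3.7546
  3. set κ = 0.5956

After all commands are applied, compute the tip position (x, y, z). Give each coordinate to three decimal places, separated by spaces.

1.447 2.298 1.321

initial: κ=0.5560, φ=100.40°, ℓ=1.3377
cmd 1: set φ=57.81° → (κ,φ,ℓ)=(0.5560,57.81°,1.3377) → tip=(0.2530,0.4019,1.2177)
cmd 2: set ℓ=3.7546 → (κ,φ,ℓ)=(0.5560,57.81°,3.7546) → tip=(1.4315,2.2741,1.5637)
cmd 3: set κ=0.5956 → (κ,φ,ℓ)=(0.5956,57.81°,3.7546) → tip=(1.4467,2.2982,1.3208)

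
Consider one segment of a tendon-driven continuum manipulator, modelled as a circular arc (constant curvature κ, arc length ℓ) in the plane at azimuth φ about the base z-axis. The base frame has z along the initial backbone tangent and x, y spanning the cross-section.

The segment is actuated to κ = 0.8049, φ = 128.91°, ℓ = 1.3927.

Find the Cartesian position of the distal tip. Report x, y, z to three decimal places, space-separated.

-0.441 0.546 1.119

θ = κ·ℓ = 0.8049 × 1.3927 = 1.12098 rad
ρ = (1 − cos θ)/κ = (1 − 0.43480)/0.8049 = 0.70220
z = sin θ / κ = 0.90053/0.8049 = 1.11881
x = ρ cos φ = 0.70220 × cos(128.91°) = -0.44105
y = ρ sin φ = 0.70220 × sin(128.91°) = 0.54641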